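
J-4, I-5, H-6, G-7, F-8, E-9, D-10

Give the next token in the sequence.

C-11

For the letter, letters move back 1 place in the alphabet: J, I, H, G, F, E, D → C.
Second component: 4, 5, 6, 7, 8, 9, 10 → 11 (+1 each step).
Putting it together: C-11.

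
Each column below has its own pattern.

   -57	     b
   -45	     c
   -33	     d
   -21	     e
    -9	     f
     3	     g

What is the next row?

15  h

First component: -57, -45, -33, -21, -9, 3 → 15 (+12 each step).
Letter: letters move forward 1 place in the alphabet; b, c, d, e, f, g → h.
Combining the parts gives 15  h.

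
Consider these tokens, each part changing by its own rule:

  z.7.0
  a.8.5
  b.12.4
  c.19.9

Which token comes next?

d.29.8

Letter — letters move forward 1 place in the alphabet, wrapping Z→A: z, a, b, c → d.
For the second component, differences are 1, 4, 7, … (increasing by 3 each time): 7, 8, 12, 19 → 29.
Third component: 0, 5, 4, 9 → 8 (alternating steps +5, −1, +5, −1, …).
So the next token is d.29.8.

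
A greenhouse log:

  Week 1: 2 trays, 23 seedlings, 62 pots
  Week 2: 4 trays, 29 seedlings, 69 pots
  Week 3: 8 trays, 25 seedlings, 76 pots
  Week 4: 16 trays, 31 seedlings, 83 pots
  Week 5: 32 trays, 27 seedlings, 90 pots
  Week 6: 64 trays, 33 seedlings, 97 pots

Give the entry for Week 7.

128 trays, 29 seedlings, 104 pots

Trays — ×2 each step: 2, 4, 8, 16, 32, 64 → 128.
Seedlings: 23, 29, 25, 31, 27, 33 → 29 (alternating steps +6, −4, +6, −4, …).
For the pots, +7 each step: 62, 69, 76, 83, 90, 97 → 104.
So the next record is 128 trays, 29 seedlings, 104 pots.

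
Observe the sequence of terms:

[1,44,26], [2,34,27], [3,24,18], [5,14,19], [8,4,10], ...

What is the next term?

[13,-6,11]

First slot: each term is the sum of the two before it; 1, 2, 3, 5, 8 → 13.
Second slot: −10 each step; 44, 34, 24, 14, 4 → -6.
Third slot: 26, 27, 18, 19, 10 → 11 (alternating steps +1, −9, +1, −9, …).
Combining the parts gives [13,-6,11].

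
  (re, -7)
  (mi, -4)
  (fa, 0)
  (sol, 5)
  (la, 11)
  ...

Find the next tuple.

Note — runs through the solfège scale do→ti: re, mi, fa, sol, la → ti.
Second slot — differences are 3, 4, 5, … (increasing by 1 each time): -7, -4, 0, 5, 11 → 18.
So the next tuple is (ti, 18).

(ti, 18)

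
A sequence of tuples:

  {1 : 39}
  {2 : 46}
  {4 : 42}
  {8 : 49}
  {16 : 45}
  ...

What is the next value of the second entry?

Second entry: 39, 46, 42, 49, 45 → 52 (alternating steps +7, −4, +7, −4, …).

52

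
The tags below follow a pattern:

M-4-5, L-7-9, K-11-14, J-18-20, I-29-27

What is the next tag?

Letter: M, L, K, J, I → H (letters move back 1 place in the alphabet).
Second component: each term is the sum of the two before it, so 4, 7, 11, 18, 29 → 47.
For the third component, differences are 4, 5, 6, … (increasing by 1 each time): 5, 9, 14, 20, 27 → 35.
Putting it together: H-47-35.

H-47-35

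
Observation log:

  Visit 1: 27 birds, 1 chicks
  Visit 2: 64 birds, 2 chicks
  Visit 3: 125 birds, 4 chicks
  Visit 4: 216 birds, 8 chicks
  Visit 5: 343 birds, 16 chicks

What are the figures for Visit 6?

512 birds, 32 chicks

Birds — perfect cubes: 3³, 4³, 5³, …: 27, 64, 125, 216, 343 → 512.
Chicks — ×2 each step: 1, 2, 4, 8, 16 → 32.
Putting it together: 512 birds, 32 chicks.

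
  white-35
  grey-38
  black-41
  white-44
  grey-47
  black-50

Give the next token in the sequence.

white-53

Shade: repeats white → grey → black; white, grey, black, white, grey, black → white.
Second component — +3 each step: 35, 38, 41, 44, 47, 50 → 53.
Putting it together: white-53.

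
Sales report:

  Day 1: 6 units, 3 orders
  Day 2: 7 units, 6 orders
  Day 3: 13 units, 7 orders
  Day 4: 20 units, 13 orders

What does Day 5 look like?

Units goes 6, 7, 13, 20 → 33 (each term is the sum of the two before it).
For the orders, always the previous value of the units: 3, 6, 7, 13 → 20.
Combining the parts gives 33 units, 20 orders.

33 units, 20 orders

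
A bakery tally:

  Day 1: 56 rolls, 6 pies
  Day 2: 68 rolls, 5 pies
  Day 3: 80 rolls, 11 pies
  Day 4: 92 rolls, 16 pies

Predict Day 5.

For the rolls, +12 each step: 56, 68, 80, 92 → 104.
Pies goes 6, 5, 11, 16 → 27 (each term is the sum of the two before it).
Combining the parts gives 104 rolls, 27 pies.

104 rolls, 27 pies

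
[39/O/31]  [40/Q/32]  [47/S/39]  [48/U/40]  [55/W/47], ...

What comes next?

[56/Y/48]

First component: alternating steps +1, +7, +1, +7, …; 39, 40, 47, 48, 55 → 56.
Letter: letters move forward 2 places in the alphabet, so O, Q, S, U, W → Y.
Third component: always 8 less than the first component, so 31, 32, 39, 40, 47 → 48.
So the next tuple is [56/Y/48].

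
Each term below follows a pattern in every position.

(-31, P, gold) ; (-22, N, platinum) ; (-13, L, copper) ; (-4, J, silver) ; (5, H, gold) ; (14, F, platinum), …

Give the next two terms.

(23, D, copper), (32, B, silver)

For the first value, +9 each step: -31, -22, -13, -4, 5, 14 → 23 → 32.
Letter: P, N, L, J, H, F → D → B (letters move back 2 places in the alphabet).
Metal — repeats gold → platinum → copper → silver: gold, platinum, copper, silver, gold, platinum → copper → silver.
So the next two terms are (23, D, copper) and (32, B, silver).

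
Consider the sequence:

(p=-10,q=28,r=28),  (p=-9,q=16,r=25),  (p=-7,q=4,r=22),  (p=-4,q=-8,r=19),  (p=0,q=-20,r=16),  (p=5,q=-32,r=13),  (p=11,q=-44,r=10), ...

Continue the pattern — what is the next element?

P: differences are 1, 2, 3, … (increasing by 1 each time), so -10, -9, -7, -4, 0, 5, 11 → 18.
Q: 28, 16, 4, -8, -20, -32, -44 → -56 (−12 each step).
R: −3 each step, so 28, 25, 22, 19, 16, 13, 10 → 7.
Putting it together: (p=18,q=-56,r=7).

(p=18,q=-56,r=7)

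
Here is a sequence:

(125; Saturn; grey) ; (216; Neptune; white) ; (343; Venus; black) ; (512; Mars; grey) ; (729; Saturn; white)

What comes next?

(1000; Neptune; black)

First component goes 125, 216, 343, 512, 729 → 1000 (perfect cubes: 5³, 6³, 7³, …).
Planet goes Saturn, Neptune, Venus, Mars, Saturn → Neptune (repeats Saturn → Neptune → Venus → Mars).
Shade: repeats grey → white → black, so grey, white, black, grey, white → black.
So the next term is (1000; Neptune; black).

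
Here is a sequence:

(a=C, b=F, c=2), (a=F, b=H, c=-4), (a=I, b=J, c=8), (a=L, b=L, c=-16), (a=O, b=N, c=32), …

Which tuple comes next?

A — letters move forward 3 places in the alphabet: C, F, I, L, O → R.
B: F, H, J, L, N → P (letters move forward 2 places in the alphabet).
C goes 2, -4, 8, -16, 32 → -64 (×(-2) each step).
Putting it together: (a=R, b=P, c=-64).

(a=R, b=P, c=-64)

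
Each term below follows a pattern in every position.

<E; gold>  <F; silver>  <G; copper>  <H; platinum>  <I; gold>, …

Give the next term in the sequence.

Letter — letters move forward 1 place in the alphabet: E, F, G, H, I → J.
Metal — repeats gold → silver → copper → platinum: gold, silver, copper, platinum, gold → silver.
Putting it together: <J; silver>.

<J; silver>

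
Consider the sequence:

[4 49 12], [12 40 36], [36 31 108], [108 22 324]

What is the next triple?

[324 13 972]

First entry: 4, 12, 36, 108 → 324 (×3 each step).
Second entry: 49, 40, 31, 22 → 13 (−9 each step).
Third entry: always 3 × the first entry, so 12, 36, 108, 324 → 972.
So the next triple is [324 13 972].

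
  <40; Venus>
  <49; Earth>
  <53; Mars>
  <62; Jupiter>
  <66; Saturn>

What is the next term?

First entry goes 40, 49, 53, 62, 66 → 75 (alternating steps +9, +4, +9, +4, …).
Planet: Venus, Earth, Mars, Jupiter, Saturn → Uranus (runs through the planets Mercury→Neptune).
So the next term is <75; Uranus>.

<75; Uranus>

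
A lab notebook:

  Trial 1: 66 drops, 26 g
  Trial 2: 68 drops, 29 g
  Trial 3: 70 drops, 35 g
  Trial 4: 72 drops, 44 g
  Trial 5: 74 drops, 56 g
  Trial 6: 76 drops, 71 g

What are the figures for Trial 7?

Drops: +2 each step, so 66, 68, 70, 72, 74, 76 → 78.
G goes 26, 29, 35, 44, 56, 71 → 89 (differences are 3, 6, 9, … (increasing by 3 each time)).
So the next row is 78 drops, 89 g.

78 drops, 89 g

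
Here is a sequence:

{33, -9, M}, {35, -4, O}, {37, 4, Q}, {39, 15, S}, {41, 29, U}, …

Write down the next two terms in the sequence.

{43, 46, W}, {45, 66, Y}

First part — +2 each step: 33, 35, 37, 39, 41 → 43 → 45.
Second part goes -9, -4, 4, 15, 29 → 46 → 66 (differences are 5, 8, 11, … (increasing by 3 each time)).
Letter — letters move forward 2 places in the alphabet: M, O, Q, S, U → W → Y.
Putting the parts together: {43, 46, W} and then {45, 66, Y}.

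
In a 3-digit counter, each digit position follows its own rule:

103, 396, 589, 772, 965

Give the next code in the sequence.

First digit — +2 each step, mod 10: 1, 3, 5, 7, 9 → 1.
Second digit: −1 each step, mod 10; 0, 9, 8, 7, 6 → 5.
Third digit — +3 each step, mod 10: 3, 6, 9, 2, 5 → 8.
So the next code is 158.

158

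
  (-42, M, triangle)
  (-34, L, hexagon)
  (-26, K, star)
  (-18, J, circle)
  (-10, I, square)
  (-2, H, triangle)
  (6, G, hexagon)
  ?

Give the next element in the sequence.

(14, F, star)

First slot: -42, -34, -26, -18, -10, -2, 6 → 14 (+8 each step).
For the letter, letters move back 1 place in the alphabet: M, L, K, J, I, H, G → F.
Shape: repeats triangle → hexagon → star → circle → square, so triangle, hexagon, star, circle, square, triangle, hexagon → star.
Putting it together: (14, F, star).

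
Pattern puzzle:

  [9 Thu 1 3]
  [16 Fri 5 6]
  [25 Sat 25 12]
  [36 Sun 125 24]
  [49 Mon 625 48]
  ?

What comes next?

First coordinate — perfect squares: 3², 4², 5², …: 9, 16, 25, 36, 49 → 64.
Day — runs through the weekdays Mon→Sun: Thu, Fri, Sat, Sun, Mon → Tue.
Third coordinate goes 1, 5, 25, 125, 625 → 3125 (×5 each step).
Fourth coordinate goes 3, 6, 12, 24, 48 → 96 (×2 each step).
So the next element is [64 Tue 3125 96].

[64 Tue 3125 96]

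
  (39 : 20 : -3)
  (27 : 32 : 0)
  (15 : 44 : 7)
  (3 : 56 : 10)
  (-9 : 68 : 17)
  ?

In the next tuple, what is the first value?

For the first value, −12 each step: 39, 27, 15, 3, -9 → -21.

-21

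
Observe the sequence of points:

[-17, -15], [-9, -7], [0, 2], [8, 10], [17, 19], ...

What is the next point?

[25, 27]

First slot goes -17, -9, 0, 8, 17 → 25 (alternating steps +8, +9, +8, +9, …).
Second slot: -15, -7, 2, 10, 19 → 27 (always 2 more than the first slot).
So the next point is [25, 27].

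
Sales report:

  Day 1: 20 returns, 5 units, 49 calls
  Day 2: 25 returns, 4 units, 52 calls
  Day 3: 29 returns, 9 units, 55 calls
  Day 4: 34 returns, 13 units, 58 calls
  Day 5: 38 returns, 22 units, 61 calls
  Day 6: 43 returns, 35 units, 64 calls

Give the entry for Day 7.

For the returns, alternating steps +5, +4, +5, +4, …: 20, 25, 29, 34, 38, 43 → 47.
Units goes 5, 4, 9, 13, 22, 35 → 57 (each term is the sum of the two before it).
Calls: +3 each step; 49, 52, 55, 58, 61, 64 → 67.
Combining the parts gives 47 returns, 57 units, 67 calls.

47 returns, 57 units, 67 calls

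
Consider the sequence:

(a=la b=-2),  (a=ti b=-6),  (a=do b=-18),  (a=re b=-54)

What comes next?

(a=mi b=-162)

A: runs through the solfège scale do→ti, so la, ti, do, re → mi.
B: ×3 each step, so -2, -6, -18, -54 → -162.
Putting it together: (a=mi b=-162).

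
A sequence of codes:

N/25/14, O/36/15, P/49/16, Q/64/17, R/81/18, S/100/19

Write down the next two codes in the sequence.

T/121/20, U/144/21

Letter: N, O, P, Q, R, S → T → U (letters move forward 1 place in the alphabet).
Second component — perfect squares: 5², 6², 7², …: 25, 36, 49, 64, 81, 100 → 121 → 144.
Third component — +1 each step: 14, 15, 16, 17, 18, 19 → 20 → 21.
Putting the parts together: T/121/20 and then U/144/21.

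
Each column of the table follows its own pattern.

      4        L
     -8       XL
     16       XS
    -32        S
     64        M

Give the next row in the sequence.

-128  L

First component — ×(-2) each step: 4, -8, 16, -32, 64 → -128.
Size — runs through clothing sizes XS→XL: L, XL, XS, S, M → L.
So the next row is -128  L.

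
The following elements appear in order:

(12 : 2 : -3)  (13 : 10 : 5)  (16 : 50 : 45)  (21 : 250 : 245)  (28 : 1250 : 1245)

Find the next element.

(37 : 6250 : 6245)

For the first part, differences are 1, 3, 5, … (increasing by 2 each time): 12, 13, 16, 21, 28 → 37.
Second part goes 2, 10, 50, 250, 1250 → 6250 (×5 each step).
Third part — always 5 less than the second part: -3, 5, 45, 245, 1245 → 6245.
Putting it together: (37 : 6250 : 6245).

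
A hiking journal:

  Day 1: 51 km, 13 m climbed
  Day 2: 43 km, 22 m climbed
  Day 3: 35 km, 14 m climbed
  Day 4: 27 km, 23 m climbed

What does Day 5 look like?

19 km, 15 m climbed

Km: −8 each step, so 51, 43, 35, 27 → 19.
For the m climbed, alternating steps +9, −8, +9, −8, …: 13, 22, 14, 23 → 15.
So the next line is 19 km, 15 m climbed.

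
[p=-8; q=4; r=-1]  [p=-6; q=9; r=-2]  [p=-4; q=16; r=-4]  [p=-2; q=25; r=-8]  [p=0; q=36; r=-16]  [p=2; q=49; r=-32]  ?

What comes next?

P goes -8, -6, -4, -2, 0, 2 → 4 (+2 each step).
Q: 4, 9, 16, 25, 36, 49 → 64 (perfect squares: 2², 3², 4², …).
For the r, ×2 each step: -1, -2, -4, -8, -16, -32 → -64.
So the next tuple is [p=4; q=64; r=-64].

[p=4; q=64; r=-64]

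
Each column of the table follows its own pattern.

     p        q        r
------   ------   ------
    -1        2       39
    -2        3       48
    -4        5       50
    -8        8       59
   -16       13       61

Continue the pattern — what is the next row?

-32  21  70

Column p: ×2 each step; -1, -2, -4, -8, -16 → -32.
Column q: each term is the sum of the two before it; 2, 3, 5, 8, 13 → 21.
Column r: alternating steps +9, +2, +9, +2, …, so 39, 48, 50, 59, 61 → 70.
Combining the parts gives -32  21  70.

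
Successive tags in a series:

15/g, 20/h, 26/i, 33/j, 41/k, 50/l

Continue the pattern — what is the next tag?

First component: differences are 5, 6, 7, … (increasing by 1 each time); 15, 20, 26, 33, 41, 50 → 60.
For the letter, letters move forward 1 place in the alphabet: g, h, i, j, k, l → m.
Combining the parts gives 60/m.

60/m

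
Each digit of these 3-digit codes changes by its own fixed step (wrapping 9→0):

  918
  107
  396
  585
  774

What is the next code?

First digit: +2 each step, mod 10; 9, 1, 3, 5, 7 → 9.
Second digit: −1 each step, mod 10; 1, 0, 9, 8, 7 → 6.
Third digit: −1 each step, mod 10, so 8, 7, 6, 5, 4 → 3.
So the next code is 963.

963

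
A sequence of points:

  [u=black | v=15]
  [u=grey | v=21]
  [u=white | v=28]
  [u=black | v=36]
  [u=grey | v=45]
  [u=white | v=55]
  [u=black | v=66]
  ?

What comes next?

U — repeats black → grey → white: black, grey, white, black, grey, white, black → grey.
V: 15, 21, 28, 36, 45, 55, 66 → 78 (differences are 6, 7, 8, … (increasing by 1 each time)).
Putting it together: [u=grey | v=78].

[u=grey | v=78]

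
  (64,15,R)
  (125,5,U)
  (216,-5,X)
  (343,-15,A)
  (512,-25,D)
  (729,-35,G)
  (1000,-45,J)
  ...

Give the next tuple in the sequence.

(1331,-55,M)

First part: perfect cubes: 4³, 5³, 6³, …, so 64, 125, 216, 343, 512, 729, 1000 → 1331.
Second part: −10 each step, so 15, 5, -5, -15, -25, -35, -45 → -55.
Letter goes R, U, X, A, D, G, J → M (letters move forward 3 places in the alphabet, wrapping Z→A).
Putting it together: (1331,-55,M).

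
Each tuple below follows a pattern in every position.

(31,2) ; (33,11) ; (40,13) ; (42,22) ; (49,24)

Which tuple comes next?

First component goes 31, 33, 40, 42, 49 → 51 (alternating steps +2, +7, +2, +7, …).
Second component: alternating steps +9, +2, +9, +2, …; 2, 11, 13, 22, 24 → 33.
Combining the parts gives (51,33).

(51,33)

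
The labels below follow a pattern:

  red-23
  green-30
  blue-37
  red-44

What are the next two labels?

green-51, blue-58

Colour goes red, green, blue, red → green → blue (repeats red → green → blue).
Second component: +7 each step; 23, 30, 37, 44 → 51 → 58.
So the next two labels are green-51 and blue-58.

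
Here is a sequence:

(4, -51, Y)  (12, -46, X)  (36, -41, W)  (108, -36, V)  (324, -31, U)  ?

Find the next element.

(972, -26, T)

First value — ×3 each step: 4, 12, 36, 108, 324 → 972.
Second value — +5 each step: -51, -46, -41, -36, -31 → -26.
Letter — letters move back 1 place in the alphabet: Y, X, W, V, U → T.
So the next element is (972, -26, T).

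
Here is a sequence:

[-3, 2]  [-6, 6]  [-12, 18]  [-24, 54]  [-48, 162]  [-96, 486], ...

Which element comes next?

For the first value, ×2 each step: -3, -6, -12, -24, -48, -96 → -192.
Second value goes 2, 6, 18, 54, 162, 486 → 1458 (×3 each step).
Combining the parts gives [-192, 1458].

[-192, 1458]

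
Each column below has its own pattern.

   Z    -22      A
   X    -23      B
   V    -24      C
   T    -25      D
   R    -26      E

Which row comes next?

First letter goes Z, X, V, T, R → P (letters move back 2 places in the alphabet).
For the second component, −1 each step: -22, -23, -24, -25, -26 → -27.
Second letter: A, B, C, D, E → F (letters move forward 1 place in the alphabet).
Combining the parts gives P  -27  F.

P  -27  F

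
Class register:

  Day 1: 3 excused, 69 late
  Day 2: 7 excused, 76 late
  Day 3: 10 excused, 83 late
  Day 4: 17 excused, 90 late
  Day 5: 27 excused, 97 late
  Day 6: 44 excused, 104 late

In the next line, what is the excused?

Excused: each term is the sum of the two before it; 3, 7, 10, 17, 27, 44 → 71.

71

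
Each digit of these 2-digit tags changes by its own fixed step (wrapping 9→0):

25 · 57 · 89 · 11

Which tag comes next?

First digit — +3 each step, mod 10: 2, 5, 8, 1 → 4.
Second digit — +2 each step, mod 10: 5, 7, 9, 1 → 3.
Combining the parts gives 43.

43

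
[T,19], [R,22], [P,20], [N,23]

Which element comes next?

Letter — letters move back 2 places in the alphabet: T, R, P, N → L.
For the second value, alternating steps +3, −2, +3, −2, …: 19, 22, 20, 23 → 21.
So the next element is [L,21].

[L,21]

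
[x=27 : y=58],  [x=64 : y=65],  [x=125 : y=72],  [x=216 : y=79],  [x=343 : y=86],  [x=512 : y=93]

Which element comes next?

[x=729 : y=100]

X goes 27, 64, 125, 216, 343, 512 → 729 (perfect cubes: 3³, 4³, 5³, …).
Y — +7 each step: 58, 65, 72, 79, 86, 93 → 100.
Combining the parts gives [x=729 : y=100].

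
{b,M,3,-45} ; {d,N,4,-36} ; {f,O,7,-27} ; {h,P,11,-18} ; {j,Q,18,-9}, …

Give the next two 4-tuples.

For the first letter, letters move forward 2 places in the alphabet: b, d, f, h, j → l → n.
Second letter — letters move forward 1 place in the alphabet: M, N, O, P, Q → R → S.
Third part: 3, 4, 7, 11, 18 → 29 → 47 (each term is the sum of the two before it).
Fourth part: +9 each step, so -45, -36, -27, -18, -9 → 0 → 9.
Putting the parts together: {l,R,29,0} and then {n,S,47,9}.

{l,R,29,0}, {n,S,47,9}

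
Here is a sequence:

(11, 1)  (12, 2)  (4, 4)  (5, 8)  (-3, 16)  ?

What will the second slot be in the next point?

32

Second slot: ×2 each step; 1, 2, 4, 8, 16 → 32.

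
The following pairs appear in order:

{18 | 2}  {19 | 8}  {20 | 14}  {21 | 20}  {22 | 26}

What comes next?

First entry: +1 each step, so 18, 19, 20, 21, 22 → 23.
Second entry — +6 each step: 2, 8, 14, 20, 26 → 32.
Putting it together: {23 | 32}.

{23 | 32}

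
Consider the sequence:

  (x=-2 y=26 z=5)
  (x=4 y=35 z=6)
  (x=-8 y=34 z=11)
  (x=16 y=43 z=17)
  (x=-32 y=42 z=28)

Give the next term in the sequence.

X — ×(-2) each step: -2, 4, -8, 16, -32 → 64.
Y — alternating steps +9, −1, +9, −1, …: 26, 35, 34, 43, 42 → 51.
Z — each term is the sum of the two before it: 5, 6, 11, 17, 28 → 45.
So the next term is (x=64 y=51 z=45).

(x=64 y=51 z=45)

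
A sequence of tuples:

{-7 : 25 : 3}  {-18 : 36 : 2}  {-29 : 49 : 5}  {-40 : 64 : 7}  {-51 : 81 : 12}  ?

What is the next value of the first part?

-62

First part goes -7, -18, -29, -40, -51 → -62 (−11 each step).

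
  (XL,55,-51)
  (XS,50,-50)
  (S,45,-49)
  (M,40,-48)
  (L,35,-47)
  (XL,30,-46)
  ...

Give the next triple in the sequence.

Size: XL, XS, S, M, L, XL → XS (repeats XL → XS → S → M → L).
Second value: −5 each step, so 55, 50, 45, 40, 35, 30 → 25.
Third value goes -51, -50, -49, -48, -47, -46 → -45 (+1 each step).
So the next triple is (XS,25,-45).

(XS,25,-45)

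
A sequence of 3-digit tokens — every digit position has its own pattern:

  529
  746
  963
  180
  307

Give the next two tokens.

524, 741

First digit goes 5, 7, 9, 1, 3 → 5 → 7 (+2 each step, mod 10).
For the second digit, +2 each step, mod 10: 2, 4, 6, 8, 0 → 2 → 4.
Third digit: 9, 6, 3, 0, 7 → 4 → 1 (−3 each step, mod 10).
So the next two tokens are 524 and 741.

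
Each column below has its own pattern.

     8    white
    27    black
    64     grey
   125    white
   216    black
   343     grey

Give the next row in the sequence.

512  white

For the first component, perfect cubes: 2³, 3³, 4³, …: 8, 27, 64, 125, 216, 343 → 512.
Shade: repeats white → black → grey; white, black, grey, white, black, grey → white.
Combining the parts gives 512  white.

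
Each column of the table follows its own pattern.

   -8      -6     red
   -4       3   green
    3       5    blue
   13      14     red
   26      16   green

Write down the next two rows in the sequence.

For the first component, differences are 4, 7, 10, … (increasing by 3 each time): -8, -4, 3, 13, 26 → 42 → 61.
Second component goes -6, 3, 5, 14, 16 → 25 → 27 (alternating steps +9, +2, +9, +2, …).
Colour goes red, green, blue, red, green → blue → red (repeats red → green → blue).
So the next two rows are 42  25  blue and 61  27  red.

42  25  blue; 61  27  red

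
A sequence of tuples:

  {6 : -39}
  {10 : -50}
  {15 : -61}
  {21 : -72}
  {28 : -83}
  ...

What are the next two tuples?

{36 : -94}, {45 : -105}

First component goes 6, 10, 15, 21, 28 → 36 → 45 (differences are 4, 5, 6, … (increasing by 1 each time)).
Second component: -39, -50, -61, -72, -83 → -94 → -105 (−11 each step).
So the next two tuples are {36 : -94} and {45 : -105}.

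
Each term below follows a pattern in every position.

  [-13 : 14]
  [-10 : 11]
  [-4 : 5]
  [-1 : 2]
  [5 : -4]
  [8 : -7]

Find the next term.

First component: alternating steps +3, +6, +3, +6, …; -13, -10, -4, -1, 5, 8 → 14.
Second component — together with the first component always sums to 1: 14, 11, 5, 2, -4, -7 → -13.
Combining the parts gives [14 : -13].

[14 : -13]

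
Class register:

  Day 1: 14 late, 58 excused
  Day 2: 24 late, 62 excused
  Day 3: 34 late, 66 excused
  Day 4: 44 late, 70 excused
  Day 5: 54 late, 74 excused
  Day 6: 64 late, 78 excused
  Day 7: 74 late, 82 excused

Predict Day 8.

84 late, 86 excused

Late: +10 each step, so 14, 24, 34, 44, 54, 64, 74 → 84.
Excused: +4 each step, so 58, 62, 66, 70, 74, 78, 82 → 86.
Putting it together: 84 late, 86 excused.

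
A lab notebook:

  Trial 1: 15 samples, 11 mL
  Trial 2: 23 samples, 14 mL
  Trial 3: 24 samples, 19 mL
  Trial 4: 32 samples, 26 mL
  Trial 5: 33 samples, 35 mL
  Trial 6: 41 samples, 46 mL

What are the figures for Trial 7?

42 samples, 59 mL

For the samples, alternating steps +8, +1, +8, +1, …: 15, 23, 24, 32, 33, 41 → 42.
ML: differences are 3, 5, 7, … (increasing by 2 each time), so 11, 14, 19, 26, 35, 46 → 59.
Putting it together: 42 samples, 59 mL.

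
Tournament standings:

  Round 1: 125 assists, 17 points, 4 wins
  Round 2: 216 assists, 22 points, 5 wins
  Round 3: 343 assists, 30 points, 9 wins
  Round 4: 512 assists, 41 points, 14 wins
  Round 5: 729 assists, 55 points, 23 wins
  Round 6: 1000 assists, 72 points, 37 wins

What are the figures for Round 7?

Assists — perfect cubes: 5³, 6³, 7³, …: 125, 216, 343, 512, 729, 1000 → 1331.
For the points, differences are 5, 8, 11, … (increasing by 3 each time): 17, 22, 30, 41, 55, 72 → 92.
Wins: each term is the sum of the two before it; 4, 5, 9, 14, 23, 37 → 60.
So the next line is 1331 assists, 92 points, 60 wins.

1331 assists, 92 points, 60 wins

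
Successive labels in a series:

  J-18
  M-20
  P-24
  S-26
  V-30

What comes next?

Letter: letters move forward 3 places in the alphabet; J, M, P, S, V → Y.
Second component: alternating steps +2, +4, +2, +4, …, so 18, 20, 24, 26, 30 → 32.
Putting it together: Y-32.

Y-32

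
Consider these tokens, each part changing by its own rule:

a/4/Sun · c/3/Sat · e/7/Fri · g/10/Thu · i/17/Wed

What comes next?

k/27/Tue

Letter: letters move forward 2 places in the alphabet, so a, c, e, g, i → k.
Second component: each term is the sum of the two before it; 4, 3, 7, 10, 17 → 27.
Day: Sun, Sat, Fri, Thu, Wed → Tue (runs backward through the weekdays Mon→Sun).
So the next token is k/27/Tue.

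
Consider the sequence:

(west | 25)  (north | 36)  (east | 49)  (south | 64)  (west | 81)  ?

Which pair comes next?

For the direction, repeats west → north → east → south: west, north, east, south, west → north.
Second value — perfect squares: 5², 6², 7², …: 25, 36, 49, 64, 81 → 100.
Putting it together: (north | 100).

(north | 100)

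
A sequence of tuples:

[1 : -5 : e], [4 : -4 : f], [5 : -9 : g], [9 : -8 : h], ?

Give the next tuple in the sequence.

[14 : -13 : i]

First part: each term is the sum of the two before it; 1, 4, 5, 9 → 14.
Second part goes -5, -4, -9, -8 → -13 (alternating steps +1, −5, +1, −5, …).
Letter — letters move forward 1 place in the alphabet: e, f, g, h → i.
Combining the parts gives [14 : -13 : i].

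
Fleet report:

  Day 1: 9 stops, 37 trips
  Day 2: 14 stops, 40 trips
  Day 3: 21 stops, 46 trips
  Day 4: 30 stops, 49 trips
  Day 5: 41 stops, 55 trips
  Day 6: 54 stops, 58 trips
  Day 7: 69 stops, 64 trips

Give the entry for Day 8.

Stops: differences are 5, 7, 9, … (increasing by 2 each time), so 9, 14, 21, 30, 41, 54, 69 → 86.
Trips: 37, 40, 46, 49, 55, 58, 64 → 67 (alternating steps +3, +6, +3, +6, …).
Combining the parts gives 86 stops, 67 trips.

86 stops, 67 trips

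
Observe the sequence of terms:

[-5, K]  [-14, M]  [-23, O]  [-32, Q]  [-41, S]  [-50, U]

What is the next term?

[-59, W]

First slot: −9 each step, so -5, -14, -23, -32, -41, -50 → -59.
Letter: K, M, O, Q, S, U → W (letters move forward 2 places in the alphabet).
Combining the parts gives [-59, W].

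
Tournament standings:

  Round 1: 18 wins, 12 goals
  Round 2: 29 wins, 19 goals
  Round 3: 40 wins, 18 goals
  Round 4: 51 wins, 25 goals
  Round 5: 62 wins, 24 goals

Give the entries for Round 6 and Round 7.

73 wins, 31 goals; 84 wins, 30 goals

Wins: +11 each step, so 18, 29, 40, 51, 62 → 73 → 84.
For the goals, alternating steps +7, −1, +7, −1, …: 12, 19, 18, 25, 24 → 31 → 30.
So the next two lines are 73 wins, 31 goals and 84 wins, 30 goals.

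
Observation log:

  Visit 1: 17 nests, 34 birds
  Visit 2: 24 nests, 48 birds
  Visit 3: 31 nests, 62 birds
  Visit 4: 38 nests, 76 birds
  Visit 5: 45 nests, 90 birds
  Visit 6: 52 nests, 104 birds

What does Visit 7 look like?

59 nests, 118 birds

Nests — +7 each step: 17, 24, 31, 38, 45, 52 → 59.
Birds goes 34, 48, 62, 76, 90, 104 → 118 (always 2 × the nests).
Combining the parts gives 59 nests, 118 birds.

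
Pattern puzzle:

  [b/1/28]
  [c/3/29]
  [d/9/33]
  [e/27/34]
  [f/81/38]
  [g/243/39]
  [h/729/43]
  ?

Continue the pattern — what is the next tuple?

[i/2187/44]

Letter: letters move forward 1 place in the alphabet; b, c, d, e, f, g, h → i.
Second coordinate: ×3 each step, so 1, 3, 9, 27, 81, 243, 729 → 2187.
Third coordinate goes 28, 29, 33, 34, 38, 39, 43 → 44 (alternating steps +1, +4, +1, +4, …).
So the next tuple is [i/2187/44].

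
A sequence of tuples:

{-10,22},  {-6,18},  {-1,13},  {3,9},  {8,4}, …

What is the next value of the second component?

First component — alternating steps +4, +5, +4, +5, …: -10, -6, -1, 3, 8 → 12.
For the second component, together with the first component always sums to 12: 22, 18, 13, 9, 4 → 0.

0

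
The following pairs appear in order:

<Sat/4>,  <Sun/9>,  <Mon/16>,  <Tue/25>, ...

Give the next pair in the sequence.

<Wed/36>

Day — runs through the weekdays Mon→Sun: Sat, Sun, Mon, Tue → Wed.
Second component: perfect squares: 2², 3², 4², …, so 4, 9, 16, 25 → 36.
So the next pair is <Wed/36>.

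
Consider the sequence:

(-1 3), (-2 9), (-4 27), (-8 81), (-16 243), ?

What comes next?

For the first entry, ×2 each step: -1, -2, -4, -8, -16 → -32.
Second entry goes 3, 9, 27, 81, 243 → 729 (×3 each step).
Putting it together: (-32 729).

(-32 729)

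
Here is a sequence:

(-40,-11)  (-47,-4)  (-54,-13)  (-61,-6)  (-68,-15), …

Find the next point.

First coordinate: −7 each step; -40, -47, -54, -61, -68 → -75.
Second coordinate: alternating steps +7, −9, +7, −9, …, so -11, -4, -13, -6, -15 → -8.
Putting it together: (-75,-8).

(-75,-8)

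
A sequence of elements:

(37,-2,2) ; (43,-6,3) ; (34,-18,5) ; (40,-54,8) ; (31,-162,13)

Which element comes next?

First slot: alternating steps +6, −9, +6, −9, …; 37, 43, 34, 40, 31 → 37.
For the second slot, ×3 each step: -2, -6, -18, -54, -162 → -486.
Third slot: 2, 3, 5, 8, 13 → 21 (each term is the sum of the two before it).
Combining the parts gives (37,-486,21).

(37,-486,21)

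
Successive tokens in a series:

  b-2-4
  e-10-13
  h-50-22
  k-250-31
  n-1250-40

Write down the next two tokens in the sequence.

Letter: letters move forward 3 places in the alphabet; b, e, h, k, n → q → t.
Second component: ×5 each step; 2, 10, 50, 250, 1250 → 6250 → 31250.
Third component: +9 each step; 4, 13, 22, 31, 40 → 49 → 58.
So the next two tokens are q-6250-49 and t-31250-58.

q-6250-49, t-31250-58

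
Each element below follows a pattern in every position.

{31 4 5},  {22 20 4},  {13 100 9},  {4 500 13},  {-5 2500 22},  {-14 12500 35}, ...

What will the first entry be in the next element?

-23

First entry — −9 each step: 31, 22, 13, 4, -5, -14 → -23.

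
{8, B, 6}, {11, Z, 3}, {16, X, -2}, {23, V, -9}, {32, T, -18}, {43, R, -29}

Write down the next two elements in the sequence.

First value — differences are 3, 5, 7, … (increasing by 2 each time): 8, 11, 16, 23, 32, 43 → 56 → 71.
Letter: B, Z, X, V, T, R → P → N (letters move back 2 places in the alphabet, wrapping A→Z).
For the third value, together with the first value always sums to 14: 6, 3, -2, -9, -18, -29 → -42 → -57.
Putting the parts together: {56, P, -42} and then {71, N, -57}.

{56, P, -42}, {71, N, -57}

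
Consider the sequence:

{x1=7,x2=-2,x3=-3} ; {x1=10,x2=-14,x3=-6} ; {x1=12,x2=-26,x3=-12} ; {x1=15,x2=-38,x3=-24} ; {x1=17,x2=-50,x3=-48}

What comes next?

{x1=20,x2=-62,x3=-96}

X1: 7, 10, 12, 15, 17 → 20 (alternating steps +3, +2, +3, +2, …).
X2: −12 each step; -2, -14, -26, -38, -50 → -62.
For the x3, ×2 each step: -3, -6, -12, -24, -48 → -96.
So the next tuple is {x1=20,x2=-62,x3=-96}.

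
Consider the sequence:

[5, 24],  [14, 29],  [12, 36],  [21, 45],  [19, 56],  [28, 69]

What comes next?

[26, 84]

First entry — alternating steps +9, −2, +9, −2, …: 5, 14, 12, 21, 19, 28 → 26.
Second entry: 24, 29, 36, 45, 56, 69 → 84 (differences are 5, 7, 9, … (increasing by 2 each time)).
So the next term is [26, 84].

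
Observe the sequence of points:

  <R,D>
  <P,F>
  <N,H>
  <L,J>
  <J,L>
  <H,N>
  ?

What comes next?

<F,P>

First letter — letters move back 2 places in the alphabet: R, P, N, L, J, H → F.
Second letter goes D, F, H, J, L, N → P (letters move forward 2 places in the alphabet).
Putting it together: <F,P>.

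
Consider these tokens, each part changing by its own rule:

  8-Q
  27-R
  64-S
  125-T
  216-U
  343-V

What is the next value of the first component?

512

First component: 8, 27, 64, 125, 216, 343 → 512 (perfect cubes: 2³, 3³, 4³, …).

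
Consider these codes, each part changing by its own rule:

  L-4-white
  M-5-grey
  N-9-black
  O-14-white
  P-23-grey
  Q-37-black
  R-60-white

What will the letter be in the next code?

S

For the letter, letters move forward 1 place in the alphabet: L, M, N, O, P, Q, R → S.
Second component — each term is the sum of the two before it: 4, 5, 9, 14, 23, 37, 60 → 97.
Shade: white, grey, black, white, grey, black, white → grey (repeats white → grey → black).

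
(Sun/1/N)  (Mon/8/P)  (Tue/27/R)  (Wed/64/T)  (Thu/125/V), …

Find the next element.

(Fri/216/X)

Day: runs through the weekdays Mon→Sun, so Sun, Mon, Tue, Wed, Thu → Fri.
Second entry: perfect cubes: 1³, 2³, 3³, …, so 1, 8, 27, 64, 125 → 216.
Letter: letters move forward 2 places in the alphabet; N, P, R, T, V → X.
So the next element is (Fri/216/X).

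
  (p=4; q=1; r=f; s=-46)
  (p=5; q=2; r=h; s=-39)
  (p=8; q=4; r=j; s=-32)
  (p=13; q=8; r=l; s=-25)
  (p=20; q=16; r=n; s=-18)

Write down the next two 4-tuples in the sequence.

P: 4, 5, 8, 13, 20 → 29 → 40 (differences are 1, 3, 5, … (increasing by 2 each time)).
Q goes 1, 2, 4, 8, 16 → 32 → 64 (×2 each step).
R: letters move forward 2 places in the alphabet; f, h, j, l, n → p → r.
S — +7 each step: -46, -39, -32, -25, -18 → -11 → -4.
Putting the parts together: (p=29; q=32; r=p; s=-11) and then (p=40; q=64; r=r; s=-4).

(p=29; q=32; r=p; s=-11), (p=40; q=64; r=r; s=-4)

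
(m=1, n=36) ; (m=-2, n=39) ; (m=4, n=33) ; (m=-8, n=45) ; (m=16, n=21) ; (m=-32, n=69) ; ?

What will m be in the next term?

64

M: ×(-2) each step; 1, -2, 4, -8, 16, -32 → 64.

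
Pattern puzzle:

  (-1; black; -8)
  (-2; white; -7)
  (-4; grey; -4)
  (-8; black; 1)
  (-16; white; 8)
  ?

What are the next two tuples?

(-32; grey; 17), (-64; black; 28)

First slot — ×2 each step: -1, -2, -4, -8, -16 → -32 → -64.
Shade: repeats black → white → grey; black, white, grey, black, white → grey → black.
Third slot: differences are 1, 3, 5, … (increasing by 2 each time), so -8, -7, -4, 1, 8 → 17 → 28.
So the next two tuples are (-32; grey; 17) and (-64; black; 28).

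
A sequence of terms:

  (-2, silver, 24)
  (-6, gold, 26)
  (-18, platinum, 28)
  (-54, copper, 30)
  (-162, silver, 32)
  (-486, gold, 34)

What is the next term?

(-1458, platinum, 36)

First part goes -2, -6, -18, -54, -162, -486 → -1458 (×3 each step).
Metal goes silver, gold, platinum, copper, silver, gold → platinum (repeats silver → gold → platinum → copper).
Third part: +2 each step, so 24, 26, 28, 30, 32, 34 → 36.
Putting it together: (-1458, platinum, 36).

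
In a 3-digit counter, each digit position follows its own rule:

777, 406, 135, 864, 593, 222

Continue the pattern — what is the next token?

951

First digit: −3 each step, mod 10, so 7, 4, 1, 8, 5, 2 → 9.
For the second digit, +3 each step, mod 10: 7, 0, 3, 6, 9, 2 → 5.
Third digit: 7, 6, 5, 4, 3, 2 → 1 (−1 each step, mod 10).
Combining the parts gives 951.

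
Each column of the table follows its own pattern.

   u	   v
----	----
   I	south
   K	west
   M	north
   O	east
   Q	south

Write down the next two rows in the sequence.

S  west; U  north

For the column u, letters move forward 2 places in the alphabet: I, K, M, O, Q → S → U.
Column v: south, west, north, east, south → west → north (repeats south → west → north → east).
So the next two rows are S  west and U  north.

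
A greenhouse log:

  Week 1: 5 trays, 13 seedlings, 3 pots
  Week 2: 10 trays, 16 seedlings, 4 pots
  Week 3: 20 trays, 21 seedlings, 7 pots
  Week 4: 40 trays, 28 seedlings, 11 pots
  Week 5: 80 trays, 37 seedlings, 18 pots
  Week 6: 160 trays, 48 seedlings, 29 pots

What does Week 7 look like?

Trays goes 5, 10, 20, 40, 80, 160 → 320 (×2 each step).
Seedlings: 13, 16, 21, 28, 37, 48 → 61 (differences are 3, 5, 7, … (increasing by 2 each time)).
Pots — each term is the sum of the two before it: 3, 4, 7, 11, 18, 29 → 47.
So the next record is 320 trays, 61 seedlings, 47 pots.

320 trays, 61 seedlings, 47 pots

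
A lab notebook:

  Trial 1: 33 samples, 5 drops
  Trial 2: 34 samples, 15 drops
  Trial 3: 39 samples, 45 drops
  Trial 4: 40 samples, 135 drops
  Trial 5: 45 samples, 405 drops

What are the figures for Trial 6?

Samples — alternating steps +1, +5, +1, +5, …: 33, 34, 39, 40, 45 → 46.
For the drops, ×3 each step: 5, 15, 45, 135, 405 → 1215.
Combining the parts gives 46 samples, 1215 drops.

46 samples, 1215 drops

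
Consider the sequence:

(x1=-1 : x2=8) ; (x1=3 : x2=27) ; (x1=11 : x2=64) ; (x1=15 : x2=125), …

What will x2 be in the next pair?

X2: perfect cubes: 2³, 3³, 4³, …; 8, 27, 64, 125 → 216.

216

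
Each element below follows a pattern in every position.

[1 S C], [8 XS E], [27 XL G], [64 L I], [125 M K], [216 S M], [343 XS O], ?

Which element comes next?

[512 XL Q]

First component: perfect cubes: 1³, 2³, 3³, …, so 1, 8, 27, 64, 125, 216, 343 → 512.
For the size, repeats S → XS → XL → L → M: S, XS, XL, L, M, S, XS → XL.
Letter: letters move forward 2 places in the alphabet; C, E, G, I, K, M, O → Q.
Combining the parts gives [512 XL Q].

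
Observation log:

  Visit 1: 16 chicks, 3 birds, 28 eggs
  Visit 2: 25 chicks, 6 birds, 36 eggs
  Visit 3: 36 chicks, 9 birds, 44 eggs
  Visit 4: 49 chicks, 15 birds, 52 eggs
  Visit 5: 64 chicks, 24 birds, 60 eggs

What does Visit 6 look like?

For the chicks, perfect squares: 4², 5², 6², …: 16, 25, 36, 49, 64 → 81.
Birds — each term is the sum of the two before it: 3, 6, 9, 15, 24 → 39.
Eggs: +8 each step, so 28, 36, 44, 52, 60 → 68.
So the next line is 81 chicks, 39 birds, 68 eggs.

81 chicks, 39 birds, 68 eggs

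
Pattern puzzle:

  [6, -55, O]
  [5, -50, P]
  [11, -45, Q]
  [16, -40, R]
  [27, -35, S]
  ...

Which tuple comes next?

First component: each term is the sum of the two before it, so 6, 5, 11, 16, 27 → 43.
Second component — +5 each step: -55, -50, -45, -40, -35 → -30.
For the letter, letters move forward 1 place in the alphabet: O, P, Q, R, S → T.
So the next tuple is [43, -30, T].

[43, -30, T]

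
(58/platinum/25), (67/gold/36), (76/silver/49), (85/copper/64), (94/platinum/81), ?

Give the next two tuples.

(103/gold/100), (112/silver/121)

For the first entry, +9 each step: 58, 67, 76, 85, 94 → 103 → 112.
For the metal, repeats platinum → gold → silver → copper: platinum, gold, silver, copper, platinum → gold → silver.
For the third entry, perfect squares: 5², 6², 7², …: 25, 36, 49, 64, 81 → 100 → 121.
So the next two tuples are (103/gold/100) and (112/silver/121).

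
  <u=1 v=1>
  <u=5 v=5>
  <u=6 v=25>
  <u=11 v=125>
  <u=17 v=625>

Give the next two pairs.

<u=28 v=3125>, <u=45 v=15625>

For the u, each term is the sum of the two before it: 1, 5, 6, 11, 17 → 28 → 45.
V — ×5 each step: 1, 5, 25, 125, 625 → 3125 → 15625.
Putting the parts together: <u=28 v=3125> and then <u=45 v=15625>.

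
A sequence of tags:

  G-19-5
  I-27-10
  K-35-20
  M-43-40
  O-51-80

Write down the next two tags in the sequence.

Letter goes G, I, K, M, O → Q → S (letters move forward 2 places in the alphabet).
For the second component, +8 each step: 19, 27, 35, 43, 51 → 59 → 67.
Third component: ×2 each step, so 5, 10, 20, 40, 80 → 160 → 320.
Putting the parts together: Q-59-160 and then S-67-320.

Q-59-160, S-67-320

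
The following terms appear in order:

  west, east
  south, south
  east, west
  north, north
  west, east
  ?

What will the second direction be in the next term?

Second direction: east, south, west, north, east → south (repeats east → south → west → north).

south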